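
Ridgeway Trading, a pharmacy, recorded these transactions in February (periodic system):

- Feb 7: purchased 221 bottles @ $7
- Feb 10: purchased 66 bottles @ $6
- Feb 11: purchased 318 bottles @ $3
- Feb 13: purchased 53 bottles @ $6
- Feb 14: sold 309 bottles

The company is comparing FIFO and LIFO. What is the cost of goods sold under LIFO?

COGS = $1,086

FIFO COGS: 221 @ $7 + 66 @ $6 + 22 @ $3 = $2,009
LIFO COGS: 53 @ $6 + 256 @ $3 = $1,086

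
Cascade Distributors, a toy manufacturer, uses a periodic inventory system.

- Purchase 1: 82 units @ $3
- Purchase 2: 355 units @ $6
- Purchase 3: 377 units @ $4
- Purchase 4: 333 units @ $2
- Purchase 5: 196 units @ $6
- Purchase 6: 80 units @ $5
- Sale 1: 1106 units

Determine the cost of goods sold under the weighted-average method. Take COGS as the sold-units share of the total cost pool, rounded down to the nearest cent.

COGS = $4,761.31

Sale 1, sell 1106: 1106/1423 × $6,126.00 → $4,761.31
Ending inventory (cost pool remaining) = $1,364.69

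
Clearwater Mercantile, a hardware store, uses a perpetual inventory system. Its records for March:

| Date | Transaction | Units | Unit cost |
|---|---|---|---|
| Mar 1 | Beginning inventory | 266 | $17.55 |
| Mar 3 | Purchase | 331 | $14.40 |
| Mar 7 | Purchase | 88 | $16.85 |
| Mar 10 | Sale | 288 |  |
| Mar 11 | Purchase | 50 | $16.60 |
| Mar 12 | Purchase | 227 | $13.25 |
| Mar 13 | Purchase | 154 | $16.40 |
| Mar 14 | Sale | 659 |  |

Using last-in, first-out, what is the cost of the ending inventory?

Ending inventory = $2,965.95

Mar 10, 288 sold [LIFO — newest first]: 88 @ $16.85 + 200 @ $14.40 = $4,362.80
Mar 14, 659 sold [LIFO — newest first]: 154 @ $16.40 + 227 @ $13.25 + 50 @ $16.60 + 131 @ $14.40 + 97 @ $17.55 = $9,952.10
Total COGS = $4,362.80 + $9,952.10 = $14,314.90
Ending inventory: 169 @ $17.55 = $2,965.95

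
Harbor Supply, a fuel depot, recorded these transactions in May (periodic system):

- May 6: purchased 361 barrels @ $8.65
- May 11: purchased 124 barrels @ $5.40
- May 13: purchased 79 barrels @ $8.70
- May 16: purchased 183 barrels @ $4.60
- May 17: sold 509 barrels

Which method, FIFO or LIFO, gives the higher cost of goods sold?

FIFO COGS: 361 @ $8.65 + 124 @ $5.40 + 24 @ $8.70 = $4,001.05
LIFO COGS: 183 @ $4.60 + 79 @ $8.70 + 124 @ $5.40 + 123 @ $8.65 = $3,262.65

FIFO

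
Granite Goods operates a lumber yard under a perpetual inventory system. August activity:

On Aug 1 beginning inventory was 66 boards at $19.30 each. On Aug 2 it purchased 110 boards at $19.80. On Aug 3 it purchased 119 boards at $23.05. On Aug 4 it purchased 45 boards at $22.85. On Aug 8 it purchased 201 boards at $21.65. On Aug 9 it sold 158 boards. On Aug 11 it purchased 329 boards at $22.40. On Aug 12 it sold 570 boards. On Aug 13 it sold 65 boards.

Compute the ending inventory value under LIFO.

Ending inventory = $1,491.60

Aug 9, 158 sold [LIFO — newest first]: 158 @ $21.65 = $3,420.70
Aug 12, 570 sold [LIFO — newest first]: 329 @ $22.40 + 43 @ $21.65 + 45 @ $22.85 + 119 @ $23.05 + 34 @ $19.80 = $12,744.95
Aug 13, 65 sold [LIFO — newest first]: 65 @ $19.80 = $1,287.00
Total COGS = $3,420.70 + $12,744.95 + $1,287.00 = $17,452.65
Ending inventory: 66 @ $19.30 + 11 @ $19.80 = $1,491.60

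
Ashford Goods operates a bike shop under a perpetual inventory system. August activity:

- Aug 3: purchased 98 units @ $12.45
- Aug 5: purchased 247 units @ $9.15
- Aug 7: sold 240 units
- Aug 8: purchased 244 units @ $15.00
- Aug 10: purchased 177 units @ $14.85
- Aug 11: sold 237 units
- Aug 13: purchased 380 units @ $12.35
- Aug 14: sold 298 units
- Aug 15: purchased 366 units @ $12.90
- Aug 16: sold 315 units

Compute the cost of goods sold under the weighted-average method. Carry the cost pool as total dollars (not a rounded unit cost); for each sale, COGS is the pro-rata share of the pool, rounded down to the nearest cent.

After Aug 3: 98 on hand, pool $1,220.10 (≈ $12.4500 each)
After Aug 5: 345 on hand, pool $3,480.15 (≈ $10.0874 each)
Aug 7, sell 240: 240/345 × $3,480.15 → $2,420.97
After Aug 8: 349 on hand, pool $4,719.18 (≈ $13.5220 each)
After Aug 10: 526 on hand, pool $7,347.63 (≈ $13.9689 each)
Aug 11, sell 237: 237/526 × $7,347.63 → $3,310.62
After Aug 13: 669 on hand, pool $8,730.01 (≈ $13.0493 each)
Aug 14, sell 298: 298/669 × $8,730.01 → $3,888.70
After Aug 15: 737 on hand, pool $9,562.71 (≈ $12.9752 each)
Aug 16, sell 315: 315/737 × $9,562.71 → $4,087.18
Total COGS = $2,420.97 + $3,310.62 + $3,888.70 + $4,087.18 = $13,707.47
Ending inventory (cost pool remaining) = $5,475.53
Check: goods available $19,183.00 = COGS $13,707.47 + ending $5,475.53

COGS = $13,707.47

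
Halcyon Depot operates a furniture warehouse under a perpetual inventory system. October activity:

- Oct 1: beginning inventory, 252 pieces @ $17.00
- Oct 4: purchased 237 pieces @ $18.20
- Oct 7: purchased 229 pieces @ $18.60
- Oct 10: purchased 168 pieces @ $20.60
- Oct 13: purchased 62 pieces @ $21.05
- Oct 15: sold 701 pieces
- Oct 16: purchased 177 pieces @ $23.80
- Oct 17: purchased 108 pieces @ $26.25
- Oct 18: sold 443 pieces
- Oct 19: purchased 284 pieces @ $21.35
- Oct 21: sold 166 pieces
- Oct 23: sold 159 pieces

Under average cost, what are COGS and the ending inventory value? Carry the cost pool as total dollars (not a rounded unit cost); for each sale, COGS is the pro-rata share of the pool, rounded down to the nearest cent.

COGS = $29,702.85; ending inventory = $1,030.85

After Oct 1: 252 on hand, pool $4,284.00 (≈ $17.0000 each)
After Oct 4: 489 on hand, pool $8,597.40 (≈ $17.5816 each)
After Oct 7: 718 on hand, pool $12,856.80 (≈ $17.9064 each)
After Oct 10: 886 on hand, pool $16,317.60 (≈ $18.4172 each)
After Oct 13: 948 on hand, pool $17,622.70 (≈ $18.5893 each)
Oct 15, sell 701: 701/948 × $17,622.70 → $13,031.13
After Oct 16: 424 on hand, pool $8,804.17 (≈ $20.7646 each)
After Oct 17: 532 on hand, pool $11,639.17 (≈ $21.8781 each)
Oct 18, sell 443: 443/532 × $11,639.17 → $9,692.01
After Oct 19: 373 on hand, pool $8,010.56 (≈ $21.4760 each)
Oct 21, sell 166: 166/373 × $8,010.56 → $3,565.02
Oct 23, sell 159: 159/207 × $4,445.54 → $3,414.69
Total COGS = $13,031.13 + $9,692.01 + $3,565.02 + $3,414.69 = $29,702.85
Ending inventory (cost pool remaining) = $1,030.85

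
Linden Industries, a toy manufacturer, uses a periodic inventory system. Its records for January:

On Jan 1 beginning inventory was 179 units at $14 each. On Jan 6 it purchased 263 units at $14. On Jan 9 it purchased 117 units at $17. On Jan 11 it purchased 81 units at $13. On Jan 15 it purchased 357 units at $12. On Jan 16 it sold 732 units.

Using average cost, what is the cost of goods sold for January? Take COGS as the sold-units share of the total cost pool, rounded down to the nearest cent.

Jan 16, sell 732: 732/997 × $13,514.00 → $9,922.01
Ending inventory (cost pool remaining) = $3,591.99

COGS = $9,922.01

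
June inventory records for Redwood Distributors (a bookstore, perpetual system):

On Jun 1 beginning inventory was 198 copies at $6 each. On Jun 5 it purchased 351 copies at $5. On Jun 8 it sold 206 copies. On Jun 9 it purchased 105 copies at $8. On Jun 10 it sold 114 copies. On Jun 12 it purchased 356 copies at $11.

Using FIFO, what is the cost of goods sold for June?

Jun 8, 206 sold [FIFO — oldest first]: 198 @ $6 + 8 @ $5 = $1,228
Jun 10, 114 sold [FIFO — oldest first]: 114 @ $5 = $570
Total COGS = $1,228 + $570 = $1,798
Ending inventory: 229 @ $5 + 105 @ $8 + 356 @ $11 = $5,901

COGS = $1,798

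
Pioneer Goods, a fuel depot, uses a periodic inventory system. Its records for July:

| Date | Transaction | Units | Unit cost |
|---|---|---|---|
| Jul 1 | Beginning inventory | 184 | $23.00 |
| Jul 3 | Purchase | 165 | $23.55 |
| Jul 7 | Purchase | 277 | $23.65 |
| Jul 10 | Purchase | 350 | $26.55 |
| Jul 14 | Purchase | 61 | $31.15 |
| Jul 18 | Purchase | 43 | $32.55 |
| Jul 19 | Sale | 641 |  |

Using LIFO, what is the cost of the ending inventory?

Jul 19, 641 sold [LIFO — newest first]: 43 @ $32.55 + 61 @ $31.15 + 350 @ $26.55 + 187 @ $23.65 = $17,014.85
Ending inventory: 184 @ $23.00 + 165 @ $23.55 + 90 @ $23.65 = $10,246.25

Ending inventory = $10,246.25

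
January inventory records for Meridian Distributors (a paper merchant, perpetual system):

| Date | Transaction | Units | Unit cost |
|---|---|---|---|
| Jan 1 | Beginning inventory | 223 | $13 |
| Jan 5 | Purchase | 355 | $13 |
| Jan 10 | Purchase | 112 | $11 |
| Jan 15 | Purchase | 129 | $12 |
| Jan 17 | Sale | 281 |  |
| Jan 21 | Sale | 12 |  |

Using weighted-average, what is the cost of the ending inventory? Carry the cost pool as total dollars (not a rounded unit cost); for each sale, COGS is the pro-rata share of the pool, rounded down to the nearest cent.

After Jan 1: 223 on hand, pool $2,899.00 (≈ $13.0000 each)
After Jan 5: 578 on hand, pool $7,514.00 (≈ $13.0000 each)
After Jan 10: 690 on hand, pool $8,746.00 (≈ $12.6754 each)
After Jan 15: 819 on hand, pool $10,294.00 (≈ $12.5690 each)
Jan 17, sell 281: 281/819 × $10,294.00 → $3,531.88
Jan 21, sell 12: 12/538 × $6,762.12 → $150.82
Total COGS = $3,531.88 + $150.82 = $3,682.70
Ending inventory (cost pool remaining) = $6,611.30

Ending inventory = $6,611.30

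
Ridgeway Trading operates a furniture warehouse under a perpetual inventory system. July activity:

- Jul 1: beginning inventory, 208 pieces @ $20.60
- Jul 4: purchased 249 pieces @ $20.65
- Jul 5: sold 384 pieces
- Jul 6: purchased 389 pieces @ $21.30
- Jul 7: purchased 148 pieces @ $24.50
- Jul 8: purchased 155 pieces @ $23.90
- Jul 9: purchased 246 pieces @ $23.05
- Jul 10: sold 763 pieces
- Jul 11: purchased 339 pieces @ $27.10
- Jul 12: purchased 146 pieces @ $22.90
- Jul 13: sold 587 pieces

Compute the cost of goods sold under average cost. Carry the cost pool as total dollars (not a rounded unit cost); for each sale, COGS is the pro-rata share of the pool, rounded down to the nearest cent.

After Jul 1: 208 on hand, pool $4,284.80 (≈ $20.6000 each)
After Jul 4: 457 on hand, pool $9,426.65 (≈ $20.6272 each)
Jul 5, sell 384: 384/457 × $9,426.65 → $7,920.86
After Jul 6: 462 on hand, pool $9,791.49 (≈ $21.1937 each)
After Jul 7: 610 on hand, pool $13,417.49 (≈ $21.9959 each)
After Jul 8: 765 on hand, pool $17,121.99 (≈ $22.3817 each)
After Jul 9: 1011 on hand, pool $22,792.29 (≈ $22.5443 each)
Jul 10, sell 763: 763/1011 × $22,792.29 → $17,201.30
After Jul 11: 587 on hand, pool $14,777.89 (≈ $25.1753 each)
After Jul 12: 733 on hand, pool $18,121.29 (≈ $24.7221 each)
Jul 13, sell 587: 587/733 × $18,121.29 → $14,511.86
Total COGS = $7,920.86 + $17,201.30 + $14,511.86 = $39,634.02
Ending inventory (cost pool remaining) = $3,609.43

COGS = $39,634.02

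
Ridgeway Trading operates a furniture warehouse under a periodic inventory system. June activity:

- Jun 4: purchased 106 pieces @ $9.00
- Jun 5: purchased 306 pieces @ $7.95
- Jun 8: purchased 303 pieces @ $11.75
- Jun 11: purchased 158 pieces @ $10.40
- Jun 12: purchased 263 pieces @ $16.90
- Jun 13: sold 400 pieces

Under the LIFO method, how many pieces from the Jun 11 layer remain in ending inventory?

21

Jun 13, 400 sold [LIFO — newest first]: 263 @ $16.90 + 137 @ $10.40 = $5,869.50
Ending inventory: 106 @ $9.00 + 306 @ $7.95 + 303 @ $11.75 + 21 @ $10.40 = $7,165.35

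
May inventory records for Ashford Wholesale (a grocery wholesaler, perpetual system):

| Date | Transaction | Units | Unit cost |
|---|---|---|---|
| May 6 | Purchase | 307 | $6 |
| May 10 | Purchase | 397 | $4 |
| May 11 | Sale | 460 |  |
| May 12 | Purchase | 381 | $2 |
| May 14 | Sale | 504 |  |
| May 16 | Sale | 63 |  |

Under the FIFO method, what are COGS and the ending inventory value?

May 11, 460 sold [FIFO — oldest first]: 307 @ $6 + 153 @ $4 = $2,454
May 14, 504 sold [FIFO — oldest first]: 244 @ $4 + 260 @ $2 = $1,496
May 16, 63 sold [FIFO — oldest first]: 63 @ $2 = $126
Total COGS = $2,454 + $1,496 + $126 = $4,076
Ending inventory: 58 @ $2 = $116

COGS = $4,076; ending inventory = $116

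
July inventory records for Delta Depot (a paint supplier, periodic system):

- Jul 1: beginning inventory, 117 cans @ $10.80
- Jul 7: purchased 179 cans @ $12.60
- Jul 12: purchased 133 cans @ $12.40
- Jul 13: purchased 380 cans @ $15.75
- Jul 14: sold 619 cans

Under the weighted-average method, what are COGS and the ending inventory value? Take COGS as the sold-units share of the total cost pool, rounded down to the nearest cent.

Jul 14, sell 619: 619/809 × $11,153.20 → $8,533.78
Ending inventory (cost pool remaining) = $2,619.42

COGS = $8,533.78; ending inventory = $2,619.42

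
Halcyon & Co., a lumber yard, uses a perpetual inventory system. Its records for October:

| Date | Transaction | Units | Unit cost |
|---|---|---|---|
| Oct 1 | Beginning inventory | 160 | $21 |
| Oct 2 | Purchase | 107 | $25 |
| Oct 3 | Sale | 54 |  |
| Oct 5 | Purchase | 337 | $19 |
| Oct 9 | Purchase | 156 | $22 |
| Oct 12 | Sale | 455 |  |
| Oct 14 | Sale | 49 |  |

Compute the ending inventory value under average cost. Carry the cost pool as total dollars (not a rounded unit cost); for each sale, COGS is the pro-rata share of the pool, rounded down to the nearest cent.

Ending inventory = $4,191.49

After Oct 1: 160 on hand, pool $3,360.00 (≈ $21.0000 each)
After Oct 2: 267 on hand, pool $6,035.00 (≈ $22.6030 each)
Oct 3, sell 54: 54/267 × $6,035.00 → $1,220.56
After Oct 5: 550 on hand, pool $11,217.44 (≈ $20.3953 each)
After Oct 9: 706 on hand, pool $14,649.44 (≈ $20.7499 each)
Oct 12, sell 455: 455/706 × $14,649.44 → $9,441.21
Oct 14, sell 49: 49/251 × $5,208.23 → $1,016.74
Total COGS = $1,220.56 + $9,441.21 + $1,016.74 = $11,678.51
Ending inventory (cost pool remaining) = $4,191.49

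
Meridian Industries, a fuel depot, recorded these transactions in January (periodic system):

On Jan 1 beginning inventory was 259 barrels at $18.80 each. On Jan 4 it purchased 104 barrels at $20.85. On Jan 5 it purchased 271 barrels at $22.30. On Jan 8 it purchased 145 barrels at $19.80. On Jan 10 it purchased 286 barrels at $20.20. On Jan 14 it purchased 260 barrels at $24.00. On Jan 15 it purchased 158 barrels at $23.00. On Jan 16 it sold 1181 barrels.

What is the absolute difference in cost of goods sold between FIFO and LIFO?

$1,324.25

FIFO COGS: 259 @ $18.80 + 104 @ $20.85 + 271 @ $22.30 + 145 @ $19.80 + 286 @ $20.20 + 116 @ $24.00 = $24,513.10
LIFO COGS: 158 @ $23.00 + 260 @ $24.00 + 286 @ $20.20 + 145 @ $19.80 + 271 @ $22.30 + 61 @ $20.85 = $25,837.35
Difference = |$24,513.10 − $25,837.35| = $1,324.25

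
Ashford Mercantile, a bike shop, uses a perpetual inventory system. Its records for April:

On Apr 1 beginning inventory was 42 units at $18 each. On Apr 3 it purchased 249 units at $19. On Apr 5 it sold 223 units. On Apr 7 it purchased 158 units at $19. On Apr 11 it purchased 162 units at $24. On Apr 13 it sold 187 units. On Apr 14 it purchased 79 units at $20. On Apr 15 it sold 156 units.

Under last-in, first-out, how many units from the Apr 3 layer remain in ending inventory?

Apr 5, 223 sold [LIFO — newest first]: 223 @ $19 = $4,237
Apr 13, 187 sold [LIFO — newest first]: 162 @ $24 + 25 @ $19 = $4,363
Apr 15, 156 sold [LIFO — newest first]: 79 @ $20 + 77 @ $19 = $3,043
Total COGS = $4,237 + $4,363 + $3,043 = $11,643
Ending inventory: 42 @ $18 + 26 @ $19 + 56 @ $19 = $2,314

26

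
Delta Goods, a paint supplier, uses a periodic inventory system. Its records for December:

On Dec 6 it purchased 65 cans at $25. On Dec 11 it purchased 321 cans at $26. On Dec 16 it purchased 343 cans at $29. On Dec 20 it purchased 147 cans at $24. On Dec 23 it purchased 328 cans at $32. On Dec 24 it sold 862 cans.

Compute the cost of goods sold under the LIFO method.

Dec 24, 862 sold [LIFO — newest first]: 328 @ $32 + 147 @ $24 + 343 @ $29 + 44 @ $26 = $25,115
Ending inventory: 65 @ $25 + 277 @ $26 = $8,827

COGS = $25,115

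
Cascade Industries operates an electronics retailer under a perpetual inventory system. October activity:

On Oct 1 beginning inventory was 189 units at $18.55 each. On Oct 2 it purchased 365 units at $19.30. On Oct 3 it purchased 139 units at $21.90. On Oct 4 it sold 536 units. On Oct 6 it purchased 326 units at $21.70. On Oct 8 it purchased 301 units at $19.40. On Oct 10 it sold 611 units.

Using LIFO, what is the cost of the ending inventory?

Ending inventory = $3,259.55

Oct 4, 536 sold [LIFO — newest first]: 139 @ $21.90 + 365 @ $19.30 + 32 @ $18.55 = $10,682.20
Oct 10, 611 sold [LIFO — newest first]: 301 @ $19.40 + 310 @ $21.70 = $12,566.40
Total COGS = $10,682.20 + $12,566.40 = $23,248.60
Ending inventory: 157 @ $18.55 + 16 @ $21.70 = $3,259.55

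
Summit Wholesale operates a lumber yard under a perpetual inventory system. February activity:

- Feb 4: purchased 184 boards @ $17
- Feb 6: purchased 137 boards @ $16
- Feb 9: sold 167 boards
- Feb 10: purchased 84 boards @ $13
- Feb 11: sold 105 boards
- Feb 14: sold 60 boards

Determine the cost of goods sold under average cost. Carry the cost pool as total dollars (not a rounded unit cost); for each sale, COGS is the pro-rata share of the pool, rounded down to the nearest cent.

COGS = $5,294.21

After Feb 4: 184 on hand, pool $3,128.00 (≈ $17.0000 each)
After Feb 6: 321 on hand, pool $5,320.00 (≈ $16.5732 each)
Feb 9, sell 167: 167/321 × $5,320.00 → $2,767.72
After Feb 10: 238 on hand, pool $3,644.28 (≈ $15.3121 each)
Feb 11, sell 105: 105/238 × $3,644.28 → $1,607.77
Feb 14, sell 60: 60/133 × $2,036.51 → $918.72
Total COGS = $2,767.72 + $1,607.77 + $918.72 = $5,294.21
Ending inventory (cost pool remaining) = $1,117.79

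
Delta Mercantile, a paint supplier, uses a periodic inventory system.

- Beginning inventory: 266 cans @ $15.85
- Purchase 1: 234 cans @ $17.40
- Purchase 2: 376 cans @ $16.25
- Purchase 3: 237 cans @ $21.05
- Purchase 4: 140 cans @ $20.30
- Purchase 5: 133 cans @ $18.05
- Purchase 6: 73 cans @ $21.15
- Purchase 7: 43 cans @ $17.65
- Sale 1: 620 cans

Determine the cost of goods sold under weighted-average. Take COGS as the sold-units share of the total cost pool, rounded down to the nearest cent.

Sale 1, sell 620: 620/1502 × $26,932.10 → $11,117.11
Ending inventory (cost pool remaining) = $15,814.99
Check: goods available $26,932.10 = COGS $11,117.11 + ending $15,814.99

COGS = $11,117.11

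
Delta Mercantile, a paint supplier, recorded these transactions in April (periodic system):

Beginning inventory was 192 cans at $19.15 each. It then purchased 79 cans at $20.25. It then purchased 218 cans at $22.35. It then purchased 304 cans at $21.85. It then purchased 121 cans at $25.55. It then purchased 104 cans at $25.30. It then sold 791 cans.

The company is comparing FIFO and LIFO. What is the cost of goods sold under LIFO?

COGS = $18,128.45

FIFO COGS: 192 @ $19.15 + 79 @ $20.25 + 218 @ $22.35 + 302 @ $21.85 = $16,747.55
LIFO COGS: 104 @ $25.30 + 121 @ $25.55 + 304 @ $21.85 + 218 @ $22.35 + 44 @ $20.25 = $18,128.45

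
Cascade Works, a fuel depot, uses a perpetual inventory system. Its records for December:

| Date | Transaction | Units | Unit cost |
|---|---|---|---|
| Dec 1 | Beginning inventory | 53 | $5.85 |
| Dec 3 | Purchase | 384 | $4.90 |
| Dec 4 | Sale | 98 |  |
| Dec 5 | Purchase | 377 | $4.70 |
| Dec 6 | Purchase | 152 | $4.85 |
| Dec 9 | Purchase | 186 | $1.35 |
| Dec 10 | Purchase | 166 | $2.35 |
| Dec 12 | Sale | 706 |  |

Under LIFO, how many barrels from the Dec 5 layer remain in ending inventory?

Dec 4, 98 sold [LIFO — newest first]: 98 @ $4.90 = $480.20
Dec 12, 706 sold [LIFO — newest first]: 166 @ $2.35 + 186 @ $1.35 + 152 @ $4.85 + 202 @ $4.70 = $2,327.80
Total COGS = $480.20 + $2,327.80 = $2,808.00
Ending inventory: 53 @ $5.85 + 286 @ $4.90 + 175 @ $4.70 = $2,533.95
Check: goods available $5,341.95 = COGS $2,808.00 + ending $2,533.95

175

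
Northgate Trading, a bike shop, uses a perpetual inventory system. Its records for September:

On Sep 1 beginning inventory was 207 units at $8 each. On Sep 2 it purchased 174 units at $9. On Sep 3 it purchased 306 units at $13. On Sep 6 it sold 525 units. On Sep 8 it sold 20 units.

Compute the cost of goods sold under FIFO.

COGS = $5,354

Sep 6, 525 sold [FIFO — oldest first]: 207 @ $8 + 174 @ $9 + 144 @ $13 = $5,094
Sep 8, 20 sold [FIFO — oldest first]: 20 @ $13 = $260
Total COGS = $5,094 + $260 = $5,354
Ending inventory: 142 @ $13 = $1,846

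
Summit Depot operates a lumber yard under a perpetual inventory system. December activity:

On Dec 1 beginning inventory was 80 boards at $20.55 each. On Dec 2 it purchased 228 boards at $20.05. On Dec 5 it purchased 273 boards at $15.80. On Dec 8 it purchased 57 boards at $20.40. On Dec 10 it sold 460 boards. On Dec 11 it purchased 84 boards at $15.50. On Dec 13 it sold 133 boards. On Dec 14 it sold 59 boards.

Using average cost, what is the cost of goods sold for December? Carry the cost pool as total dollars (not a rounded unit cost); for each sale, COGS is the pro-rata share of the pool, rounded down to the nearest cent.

After Dec 1: 80 on hand, pool $1,644.00 (≈ $20.5500 each)
After Dec 2: 308 on hand, pool $6,215.40 (≈ $20.1799 each)
After Dec 5: 581 on hand, pool $10,528.80 (≈ $18.1219 each)
After Dec 8: 638 on hand, pool $11,691.60 (≈ $18.3254 each)
Dec 10, sell 460: 460/638 × $11,691.60 → $8,429.68
After Dec 11: 262 on hand, pool $4,563.92 (≈ $17.4195 each)
Dec 13, sell 133: 133/262 × $4,563.92 → $2,316.79
Dec 14, sell 59: 59/129 × $2,247.13 → $1,027.75
Total COGS = $8,429.68 + $2,316.79 + $1,027.75 = $11,774.22
Ending inventory (cost pool remaining) = $1,219.38

COGS = $11,774.22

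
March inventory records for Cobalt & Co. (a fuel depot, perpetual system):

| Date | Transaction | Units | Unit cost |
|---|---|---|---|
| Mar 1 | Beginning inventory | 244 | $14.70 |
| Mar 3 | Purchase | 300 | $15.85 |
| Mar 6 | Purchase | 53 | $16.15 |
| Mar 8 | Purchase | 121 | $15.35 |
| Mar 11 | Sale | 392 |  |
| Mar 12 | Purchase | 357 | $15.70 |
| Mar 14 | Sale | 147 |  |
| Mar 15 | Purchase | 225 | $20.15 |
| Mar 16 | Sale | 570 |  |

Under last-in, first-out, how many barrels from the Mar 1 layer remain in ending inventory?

Mar 11, 392 sold [LIFO — newest first]: 121 @ $15.35 + 53 @ $16.15 + 218 @ $15.85 = $6,168.60
Mar 14, 147 sold [LIFO — newest first]: 147 @ $15.70 = $2,307.90
Mar 16, 570 sold [LIFO — newest first]: 225 @ $20.15 + 210 @ $15.70 + 82 @ $15.85 + 53 @ $14.70 = $9,909.55
Total COGS = $6,168.60 + $2,307.90 + $9,909.55 = $18,386.05
Ending inventory: 191 @ $14.70 = $2,807.70

191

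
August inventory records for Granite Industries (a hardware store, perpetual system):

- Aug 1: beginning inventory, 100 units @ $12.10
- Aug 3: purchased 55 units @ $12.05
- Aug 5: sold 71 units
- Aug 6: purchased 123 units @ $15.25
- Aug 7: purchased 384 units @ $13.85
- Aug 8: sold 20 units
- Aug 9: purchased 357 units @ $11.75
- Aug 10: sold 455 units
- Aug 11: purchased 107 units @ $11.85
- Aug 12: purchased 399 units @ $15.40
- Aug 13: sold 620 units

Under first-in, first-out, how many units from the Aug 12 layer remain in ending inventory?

Aug 5, 71 sold [FIFO — oldest first]: 71 @ $12.10 = $859.10
Aug 8, 20 sold [FIFO — oldest first]: 20 @ $12.10 = $242.00
Aug 10, 455 sold [FIFO — oldest first]: 9 @ $12.10 + 55 @ $12.05 + 123 @ $15.25 + 268 @ $13.85 = $6,359.20
Aug 13, 620 sold [FIFO — oldest first]: 116 @ $13.85 + 357 @ $11.75 + 107 @ $11.85 + 40 @ $15.40 = $7,685.30
Total COGS = $859.10 + $242.00 + $6,359.20 + $7,685.30 = $15,145.60
Ending inventory: 359 @ $15.40 = $5,528.60

359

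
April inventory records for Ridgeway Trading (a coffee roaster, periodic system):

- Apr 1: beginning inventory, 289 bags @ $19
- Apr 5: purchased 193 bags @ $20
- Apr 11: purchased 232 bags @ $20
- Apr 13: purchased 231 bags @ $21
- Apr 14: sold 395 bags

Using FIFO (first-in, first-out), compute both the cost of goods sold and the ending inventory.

COGS = $7,611; ending inventory = $11,231

Apr 14, 395 sold [FIFO — oldest first]: 289 @ $19 + 106 @ $20 = $7,611
Ending inventory: 87 @ $20 + 232 @ $20 + 231 @ $21 = $11,231
Check: goods available $18,842 = COGS $7,611 + ending $11,231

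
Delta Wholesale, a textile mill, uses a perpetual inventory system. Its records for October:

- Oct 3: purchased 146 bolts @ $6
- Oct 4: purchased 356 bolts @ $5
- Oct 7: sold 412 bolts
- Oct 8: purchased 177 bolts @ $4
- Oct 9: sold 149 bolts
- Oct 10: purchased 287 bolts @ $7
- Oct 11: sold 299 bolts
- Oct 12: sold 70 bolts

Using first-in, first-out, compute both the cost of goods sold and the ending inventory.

COGS = $5,121; ending inventory = $252

Oct 7, 412 sold [FIFO — oldest first]: 146 @ $6 + 266 @ $5 = $2,206
Oct 9, 149 sold [FIFO — oldest first]: 90 @ $5 + 59 @ $4 = $686
Oct 11, 299 sold [FIFO — oldest first]: 118 @ $4 + 181 @ $7 = $1,739
Oct 12, 70 sold [FIFO — oldest first]: 70 @ $7 = $490
Total COGS = $2,206 + $686 + $1,739 + $490 = $5,121
Ending inventory: 36 @ $7 = $252
Check: goods available $5,373 = COGS $5,121 + ending $252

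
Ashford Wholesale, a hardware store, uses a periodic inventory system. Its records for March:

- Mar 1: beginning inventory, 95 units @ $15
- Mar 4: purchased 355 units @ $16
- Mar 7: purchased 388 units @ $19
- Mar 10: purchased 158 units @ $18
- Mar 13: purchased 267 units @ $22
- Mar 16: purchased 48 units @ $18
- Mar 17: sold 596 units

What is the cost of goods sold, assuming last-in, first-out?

Mar 17, 596 sold [LIFO — newest first]: 48 @ $18 + 267 @ $22 + 158 @ $18 + 123 @ $19 = $11,919
Ending inventory: 95 @ $15 + 355 @ $16 + 265 @ $19 = $12,140
Check: goods available $24,059 = COGS $11,919 + ending $12,140

COGS = $11,919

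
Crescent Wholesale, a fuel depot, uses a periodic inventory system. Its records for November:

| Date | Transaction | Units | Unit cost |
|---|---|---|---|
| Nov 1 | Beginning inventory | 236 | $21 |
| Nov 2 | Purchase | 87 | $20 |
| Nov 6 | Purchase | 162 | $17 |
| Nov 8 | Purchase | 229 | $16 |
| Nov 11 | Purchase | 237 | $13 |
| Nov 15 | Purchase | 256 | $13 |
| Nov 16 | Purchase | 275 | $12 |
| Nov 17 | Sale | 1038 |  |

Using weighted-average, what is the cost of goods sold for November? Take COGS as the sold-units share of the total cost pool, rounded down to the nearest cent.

COGS = $15,985.34

Nov 17, sell 1038: 1038/1482 × $22,823.00 → $15,985.34
Ending inventory (cost pool remaining) = $6,837.66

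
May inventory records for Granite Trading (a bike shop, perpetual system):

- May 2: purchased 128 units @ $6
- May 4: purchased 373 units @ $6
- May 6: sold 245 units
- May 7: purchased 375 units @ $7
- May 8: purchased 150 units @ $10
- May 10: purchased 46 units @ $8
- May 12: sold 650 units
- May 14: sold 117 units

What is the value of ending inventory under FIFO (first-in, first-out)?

Ending inventory = $508

May 6, 245 sold [FIFO — oldest first]: 128 @ $6 + 117 @ $6 = $1,470
May 12, 650 sold [FIFO — oldest first]: 256 @ $6 + 375 @ $7 + 19 @ $10 = $4,351
May 14, 117 sold [FIFO — oldest first]: 117 @ $10 = $1,170
Total COGS = $1,470 + $4,351 + $1,170 = $6,991
Ending inventory: 14 @ $10 + 46 @ $8 = $508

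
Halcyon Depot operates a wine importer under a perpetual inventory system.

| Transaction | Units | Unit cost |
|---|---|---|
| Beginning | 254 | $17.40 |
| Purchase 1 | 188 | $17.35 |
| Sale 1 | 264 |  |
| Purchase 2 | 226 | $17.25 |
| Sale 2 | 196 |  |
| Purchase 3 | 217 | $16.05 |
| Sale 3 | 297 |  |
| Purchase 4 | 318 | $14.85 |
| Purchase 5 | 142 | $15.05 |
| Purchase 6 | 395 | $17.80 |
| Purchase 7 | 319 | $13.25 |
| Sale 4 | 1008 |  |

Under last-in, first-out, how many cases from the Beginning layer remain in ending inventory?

128

Sale 1 (264) [LIFO — newest first]: 188 @ $17.35 + 76 @ $17.40 = $4,584.20
Sale 2 (196) [LIFO — newest first]: 196 @ $17.25 = $3,381.00
Sale 3 (297) [LIFO — newest first]: 217 @ $16.05 + 30 @ $17.25 + 50 @ $17.40 = $4,870.35
Sale 4 (1008) [LIFO — newest first]: 319 @ $13.25 + 395 @ $17.80 + 142 @ $15.05 + 152 @ $14.85 = $15,652.05
Total COGS = $4,584.20 + $3,381.00 + $4,870.35 + $15,652.05 = $28,487.60
Ending inventory: 128 @ $17.40 + 166 @ $14.85 = $4,692.30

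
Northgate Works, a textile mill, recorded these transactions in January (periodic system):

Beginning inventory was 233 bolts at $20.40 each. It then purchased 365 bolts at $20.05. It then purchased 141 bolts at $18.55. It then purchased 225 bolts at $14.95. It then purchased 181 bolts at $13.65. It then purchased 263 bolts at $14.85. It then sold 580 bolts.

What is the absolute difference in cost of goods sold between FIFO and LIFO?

FIFO COGS: 233 @ $20.40 + 347 @ $20.05 = $11,710.55
LIFO COGS: 263 @ $14.85 + 181 @ $13.65 + 136 @ $14.95 = $8,409.40
Difference = |$11,710.55 − $8,409.40| = $3,301.15

$3,301.15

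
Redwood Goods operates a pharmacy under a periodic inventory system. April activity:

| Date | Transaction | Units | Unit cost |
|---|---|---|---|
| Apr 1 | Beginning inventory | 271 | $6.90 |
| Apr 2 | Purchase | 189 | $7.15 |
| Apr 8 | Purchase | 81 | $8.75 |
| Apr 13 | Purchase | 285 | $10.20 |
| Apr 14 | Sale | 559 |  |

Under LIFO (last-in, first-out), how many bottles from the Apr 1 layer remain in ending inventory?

267

Apr 14, 559 sold [LIFO — newest first]: 285 @ $10.20 + 81 @ $8.75 + 189 @ $7.15 + 4 @ $6.90 = $4,994.70
Ending inventory: 267 @ $6.90 = $1,842.30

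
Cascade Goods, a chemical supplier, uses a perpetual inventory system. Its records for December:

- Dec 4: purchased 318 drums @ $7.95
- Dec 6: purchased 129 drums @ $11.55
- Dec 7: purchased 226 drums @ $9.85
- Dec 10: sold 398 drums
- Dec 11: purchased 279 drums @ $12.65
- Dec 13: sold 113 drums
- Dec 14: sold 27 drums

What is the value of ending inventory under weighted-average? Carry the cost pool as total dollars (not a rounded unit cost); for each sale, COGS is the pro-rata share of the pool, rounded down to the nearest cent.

Ending inventory = $4,544.17

After Dec 4: 318 on hand, pool $2,528.10 (≈ $7.9500 each)
After Dec 6: 447 on hand, pool $4,018.05 (≈ $8.9889 each)
After Dec 7: 673 on hand, pool $6,244.15 (≈ $9.2781 each)
Dec 10, sell 398: 398/673 × $6,244.15 → $3,692.67
After Dec 11: 554 on hand, pool $6,080.83 (≈ $10.9762 each)
Dec 13, sell 113: 113/554 × $6,080.83 → $1,240.31
Dec 14, sell 27: 27/441 × $4,840.52 → $296.35
Total COGS = $3,692.67 + $1,240.31 + $296.35 = $5,229.33
Ending inventory (cost pool remaining) = $4,544.17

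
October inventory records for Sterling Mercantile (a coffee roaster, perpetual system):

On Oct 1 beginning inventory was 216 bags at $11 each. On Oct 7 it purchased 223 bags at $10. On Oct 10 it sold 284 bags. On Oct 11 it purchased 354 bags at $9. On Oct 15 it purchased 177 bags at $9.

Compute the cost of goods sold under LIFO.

COGS = $2,901

Oct 10, 284 sold [LIFO — newest first]: 223 @ $10 + 61 @ $11 = $2,901
Ending inventory: 155 @ $11 + 354 @ $9 + 177 @ $9 = $6,484
Check: goods available $9,385 = COGS $2,901 + ending $6,484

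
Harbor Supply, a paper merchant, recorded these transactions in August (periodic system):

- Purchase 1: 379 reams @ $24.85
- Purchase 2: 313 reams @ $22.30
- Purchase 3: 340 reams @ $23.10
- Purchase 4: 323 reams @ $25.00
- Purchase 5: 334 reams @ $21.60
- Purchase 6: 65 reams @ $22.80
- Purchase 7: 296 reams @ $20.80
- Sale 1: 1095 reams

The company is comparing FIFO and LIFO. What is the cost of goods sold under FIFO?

FIFO COGS: 379 @ $24.85 + 313 @ $22.30 + 340 @ $23.10 + 63 @ $25.00 = $25,827.05
LIFO COGS: 296 @ $20.80 + 65 @ $22.80 + 334 @ $21.60 + 323 @ $25.00 + 77 @ $23.10 = $24,706.90

COGS = $25,827.05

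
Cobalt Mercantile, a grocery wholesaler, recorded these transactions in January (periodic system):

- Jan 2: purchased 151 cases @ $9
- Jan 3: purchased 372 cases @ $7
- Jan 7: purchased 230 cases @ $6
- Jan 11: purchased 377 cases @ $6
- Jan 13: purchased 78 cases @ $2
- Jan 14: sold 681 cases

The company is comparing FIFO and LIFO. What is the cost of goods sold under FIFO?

FIFO COGS: 151 @ $9 + 372 @ $7 + 158 @ $6 = $4,911
LIFO COGS: 78 @ $2 + 377 @ $6 + 226 @ $6 = $3,774

COGS = $4,911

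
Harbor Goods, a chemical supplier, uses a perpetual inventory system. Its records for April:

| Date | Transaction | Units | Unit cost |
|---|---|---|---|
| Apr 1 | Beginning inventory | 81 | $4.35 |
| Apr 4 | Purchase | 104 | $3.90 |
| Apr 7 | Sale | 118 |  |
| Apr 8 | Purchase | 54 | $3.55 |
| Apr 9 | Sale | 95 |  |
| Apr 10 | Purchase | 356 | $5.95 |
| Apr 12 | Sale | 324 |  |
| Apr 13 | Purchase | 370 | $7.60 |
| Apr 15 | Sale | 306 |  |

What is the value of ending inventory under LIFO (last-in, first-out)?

Apr 7, 118 sold [LIFO — newest first]: 104 @ $3.90 + 14 @ $4.35 = $466.50
Apr 9, 95 sold [LIFO — newest first]: 54 @ $3.55 + 41 @ $4.35 = $370.05
Apr 12, 324 sold [LIFO — newest first]: 324 @ $5.95 = $1,927.80
Apr 15, 306 sold [LIFO — newest first]: 306 @ $7.60 = $2,325.60
Total COGS = $466.50 + $370.05 + $1,927.80 + $2,325.60 = $5,089.95
Ending inventory: 26 @ $4.35 + 32 @ $5.95 + 64 @ $7.60 = $789.90
Check: goods available $5,879.85 = COGS $5,089.95 + ending $789.90

Ending inventory = $789.90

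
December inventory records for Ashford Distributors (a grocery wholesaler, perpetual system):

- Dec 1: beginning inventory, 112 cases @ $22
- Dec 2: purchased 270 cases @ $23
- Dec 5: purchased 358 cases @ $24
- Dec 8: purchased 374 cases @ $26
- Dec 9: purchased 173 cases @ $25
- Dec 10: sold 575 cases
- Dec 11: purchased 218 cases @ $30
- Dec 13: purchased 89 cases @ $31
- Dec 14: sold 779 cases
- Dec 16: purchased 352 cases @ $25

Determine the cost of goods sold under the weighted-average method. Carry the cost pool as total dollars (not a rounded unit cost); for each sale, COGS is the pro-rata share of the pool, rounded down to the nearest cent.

COGS = $34,343.56

After Dec 1: 112 on hand, pool $2,464.00 (≈ $22.0000 each)
After Dec 2: 382 on hand, pool $8,674.00 (≈ $22.7068 each)
After Dec 5: 740 on hand, pool $17,266.00 (≈ $23.3324 each)
After Dec 8: 1114 on hand, pool $26,990.00 (≈ $24.2280 each)
After Dec 9: 1287 on hand, pool $31,315.00 (≈ $24.3318 each)
Dec 10, sell 575: 575/1287 × $31,315.00 → $13,990.77
After Dec 11: 930 on hand, pool $23,864.23 (≈ $25.6605 each)
After Dec 13: 1019 on hand, pool $26,623.23 (≈ $26.1268 each)
Dec 14, sell 779: 779/1019 × $26,623.23 → $20,352.79
After Dec 16: 592 on hand, pool $15,070.44 (≈ $25.4568 each)
Total COGS = $13,990.77 + $20,352.79 = $34,343.56
Ending inventory (cost pool remaining) = $15,070.44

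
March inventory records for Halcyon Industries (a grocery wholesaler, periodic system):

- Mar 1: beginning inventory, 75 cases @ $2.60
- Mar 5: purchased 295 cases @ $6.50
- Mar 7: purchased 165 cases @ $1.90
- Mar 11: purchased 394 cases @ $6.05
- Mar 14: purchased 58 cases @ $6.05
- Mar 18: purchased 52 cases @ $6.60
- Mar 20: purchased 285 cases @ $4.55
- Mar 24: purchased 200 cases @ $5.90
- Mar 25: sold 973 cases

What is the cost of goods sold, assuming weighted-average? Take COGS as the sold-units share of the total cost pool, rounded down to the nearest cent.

COGS = $5,095.19

Mar 25, sell 973: 973/1524 × $7,980.55 → $5,095.19
Ending inventory (cost pool remaining) = $2,885.36
Check: goods available $7,980.55 = COGS $5,095.19 + ending $2,885.36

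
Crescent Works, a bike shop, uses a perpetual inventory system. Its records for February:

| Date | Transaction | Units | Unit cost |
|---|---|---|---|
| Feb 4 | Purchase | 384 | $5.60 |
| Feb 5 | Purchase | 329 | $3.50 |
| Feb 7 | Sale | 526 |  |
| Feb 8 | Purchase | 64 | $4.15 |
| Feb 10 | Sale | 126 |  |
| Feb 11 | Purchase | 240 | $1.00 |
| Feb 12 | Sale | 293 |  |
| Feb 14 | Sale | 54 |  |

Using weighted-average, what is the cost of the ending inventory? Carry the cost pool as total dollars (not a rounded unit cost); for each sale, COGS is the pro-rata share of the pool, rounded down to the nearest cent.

After Feb 4: 384 on hand, pool $2,150.40 (≈ $5.6000 each)
After Feb 5: 713 on hand, pool $3,301.90 (≈ $4.6310 each)
Feb 7, sell 526: 526/713 × $3,301.90 → $2,435.90
After Feb 8: 251 on hand, pool $1,131.60 (≈ $4.5084 each)
Feb 10, sell 126: 126/251 × $1,131.60 → $568.05
After Feb 11: 365 on hand, pool $803.55 (≈ $2.2015 each)
Feb 12, sell 293: 293/365 × $803.55 → $645.04
Feb 14, sell 54: 54/72 × $158.51 → $118.88
Total COGS = $2,435.90 + $568.05 + $645.04 + $118.88 = $3,767.87
Ending inventory (cost pool remaining) = $39.63

Ending inventory = $39.63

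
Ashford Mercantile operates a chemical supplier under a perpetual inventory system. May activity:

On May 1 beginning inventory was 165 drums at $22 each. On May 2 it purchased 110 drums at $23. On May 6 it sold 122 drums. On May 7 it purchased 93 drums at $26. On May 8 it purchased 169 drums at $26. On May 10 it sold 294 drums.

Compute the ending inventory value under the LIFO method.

Ending inventory = $2,662

May 6, 122 sold [LIFO — newest first]: 110 @ $23 + 12 @ $22 = $2,794
May 10, 294 sold [LIFO — newest first]: 169 @ $26 + 93 @ $26 + 32 @ $22 = $7,516
Total COGS = $2,794 + $7,516 = $10,310
Ending inventory: 121 @ $22 = $2,662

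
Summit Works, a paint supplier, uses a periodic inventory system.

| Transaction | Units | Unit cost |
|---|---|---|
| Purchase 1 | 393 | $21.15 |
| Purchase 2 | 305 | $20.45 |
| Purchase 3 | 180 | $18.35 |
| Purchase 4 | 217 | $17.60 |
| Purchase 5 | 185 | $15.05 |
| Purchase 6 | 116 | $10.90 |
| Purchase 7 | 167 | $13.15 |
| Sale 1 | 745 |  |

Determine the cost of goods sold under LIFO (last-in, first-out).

COGS = $11,164.90

Sale 1 (745) [LIFO — newest first]: 167 @ $13.15 + 116 @ $10.90 + 185 @ $15.05 + 217 @ $17.60 + 60 @ $18.35 = $11,164.90
Ending inventory: 393 @ $21.15 + 305 @ $20.45 + 120 @ $18.35 = $16,751.20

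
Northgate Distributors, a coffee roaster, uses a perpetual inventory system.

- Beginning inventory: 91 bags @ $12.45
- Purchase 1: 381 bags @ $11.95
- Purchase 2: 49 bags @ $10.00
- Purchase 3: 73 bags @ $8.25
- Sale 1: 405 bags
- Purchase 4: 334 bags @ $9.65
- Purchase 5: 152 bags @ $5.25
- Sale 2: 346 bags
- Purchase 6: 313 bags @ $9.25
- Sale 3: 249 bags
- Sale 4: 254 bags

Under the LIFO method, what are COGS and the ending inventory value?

Sale 1 (405) [LIFO — newest first]: 73 @ $8.25 + 49 @ $10.00 + 283 @ $11.95 = $4,474.10
Sale 2 (346) [LIFO — newest first]: 152 @ $5.25 + 194 @ $9.65 = $2,670.10
Sale 3 (249) [LIFO — newest first]: 249 @ $9.25 = $2,303.25
Sale 4 (254) [LIFO — newest first]: 64 @ $9.25 + 140 @ $9.65 + 50 @ $11.95 = $2,540.50
Total COGS = $4,474.10 + $2,670.10 + $2,303.25 + $2,540.50 = $11,987.95
Ending inventory: 91 @ $12.45 + 48 @ $11.95 = $1,706.55
Check: goods available $13,694.50 = COGS $11,987.95 + ending $1,706.55

COGS = $11,987.95; ending inventory = $1,706.55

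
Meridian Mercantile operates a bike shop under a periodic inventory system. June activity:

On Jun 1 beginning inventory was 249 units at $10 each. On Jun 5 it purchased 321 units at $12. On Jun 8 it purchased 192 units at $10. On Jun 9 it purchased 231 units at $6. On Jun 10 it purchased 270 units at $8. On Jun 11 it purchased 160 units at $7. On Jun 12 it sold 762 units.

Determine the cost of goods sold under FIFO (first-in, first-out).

COGS = $8,262

Jun 12, 762 sold [FIFO — oldest first]: 249 @ $10 + 321 @ $12 + 192 @ $10 = $8,262
Ending inventory: 231 @ $6 + 270 @ $8 + 160 @ $7 = $4,666
Check: goods available $12,928 = COGS $8,262 + ending $4,666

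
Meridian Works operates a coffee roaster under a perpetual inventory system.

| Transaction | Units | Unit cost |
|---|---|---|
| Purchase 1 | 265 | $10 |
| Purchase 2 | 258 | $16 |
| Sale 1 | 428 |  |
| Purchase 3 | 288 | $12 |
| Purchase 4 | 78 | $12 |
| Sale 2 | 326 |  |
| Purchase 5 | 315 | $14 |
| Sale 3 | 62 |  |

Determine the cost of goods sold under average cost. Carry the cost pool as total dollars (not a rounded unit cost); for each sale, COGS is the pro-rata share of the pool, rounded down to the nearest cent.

After Purchase 1: 265 on hand, pool $2,650.00 (≈ $10.0000 each)
After Purchase 2: 523 on hand, pool $6,778.00 (≈ $12.9598 each)
Sale 1, sell 428: 428/523 × $6,778.00 → $5,546.81
After Purchase 3: 383 on hand, pool $4,687.19 (≈ $12.2381 each)
After Purchase 4: 461 on hand, pool $5,623.19 (≈ $12.1978 each)
Sale 2, sell 326: 326/461 × $5,623.19 → $3,976.48
After Purchase 5: 450 on hand, pool $6,056.71 (≈ $13.4594 each)
Sale 3, sell 62: 62/450 × $6,056.71 → $834.48
Total COGS = $5,546.81 + $3,976.48 + $834.48 = $10,357.77
Ending inventory (cost pool remaining) = $5,222.23

COGS = $10,357.77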